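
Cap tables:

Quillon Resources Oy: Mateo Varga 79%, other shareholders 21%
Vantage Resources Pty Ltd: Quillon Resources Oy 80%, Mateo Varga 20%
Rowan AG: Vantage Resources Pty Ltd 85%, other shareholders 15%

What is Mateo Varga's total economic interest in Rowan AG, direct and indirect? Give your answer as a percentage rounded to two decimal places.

70.72%

Mateo reaches Rowan along 2 paths.
Via Quillon → Vantage: 79% × 80% × 85% = 53.72%.
Via Vantage: 20% × 85% = 17%.
Total: 53.72% + 17% = 70.72%.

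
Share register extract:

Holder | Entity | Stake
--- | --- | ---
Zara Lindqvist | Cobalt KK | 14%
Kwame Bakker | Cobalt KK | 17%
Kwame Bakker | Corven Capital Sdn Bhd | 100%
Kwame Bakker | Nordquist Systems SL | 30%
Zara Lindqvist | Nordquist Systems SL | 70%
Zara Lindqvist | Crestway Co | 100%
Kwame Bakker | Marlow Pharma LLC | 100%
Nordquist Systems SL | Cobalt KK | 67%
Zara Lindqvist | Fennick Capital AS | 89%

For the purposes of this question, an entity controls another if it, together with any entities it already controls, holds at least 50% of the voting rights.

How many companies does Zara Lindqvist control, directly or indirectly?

Zara holds 70% of Nordquist, so Zara controls Nordquist.
Nordquist and Zara together hold 67% + 14% = 81% of Cobalt, so Zara controls Cobalt.
Zara holds 100% of Crestway, so Zara controls Crestway.
Zara holds 89% of Fennick, so Zara controls Fennick.
No other company's threshold is met.
Zara controls 4 companies.

4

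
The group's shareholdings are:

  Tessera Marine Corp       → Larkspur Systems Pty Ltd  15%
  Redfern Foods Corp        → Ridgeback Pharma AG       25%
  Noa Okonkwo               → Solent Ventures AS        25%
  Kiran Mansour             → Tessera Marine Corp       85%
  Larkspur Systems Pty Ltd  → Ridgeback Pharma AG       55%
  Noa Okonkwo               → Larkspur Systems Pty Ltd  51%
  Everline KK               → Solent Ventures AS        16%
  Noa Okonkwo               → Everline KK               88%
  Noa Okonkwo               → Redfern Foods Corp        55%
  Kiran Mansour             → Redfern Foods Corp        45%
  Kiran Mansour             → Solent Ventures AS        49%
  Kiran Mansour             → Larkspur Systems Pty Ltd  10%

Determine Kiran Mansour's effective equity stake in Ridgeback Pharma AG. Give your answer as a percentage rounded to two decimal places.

Kiran reaches Ridgeback along 3 paths.
Via Redfern: 45% × 25% = 11.25%.
Via Tessera → Larkspur: 85% × 15% × 55% = 7.0125%.
Via Larkspur: 10% × 55% = 5.5%.
Total: 11.25% + 7.0125% + 5.5% = 23.7625%.
Rounded: 23.76%.

23.76%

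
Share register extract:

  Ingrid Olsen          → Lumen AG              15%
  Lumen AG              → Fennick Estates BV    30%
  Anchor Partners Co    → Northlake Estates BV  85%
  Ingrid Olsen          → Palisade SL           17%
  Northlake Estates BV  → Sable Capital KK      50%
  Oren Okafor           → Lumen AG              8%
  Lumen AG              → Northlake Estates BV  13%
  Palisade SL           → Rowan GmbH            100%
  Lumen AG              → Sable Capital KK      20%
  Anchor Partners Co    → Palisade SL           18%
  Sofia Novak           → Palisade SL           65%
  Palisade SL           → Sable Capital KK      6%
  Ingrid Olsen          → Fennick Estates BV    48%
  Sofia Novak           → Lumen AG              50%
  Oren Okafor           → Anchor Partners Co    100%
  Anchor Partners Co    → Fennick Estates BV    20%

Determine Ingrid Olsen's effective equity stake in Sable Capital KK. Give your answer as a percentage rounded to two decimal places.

5.00%

Ingrid reaches Sable along 3 paths.
Via Lumen → Northlake: 15% × 13% × 50% = 0.975%.
Via Lumen: 15% × 20% = 3%.
Via Palisade: 17% × 6% = 1.02%.
Total: 0.975% + 3% + 1.02% = 4.995%.
Rounded: 5.00%.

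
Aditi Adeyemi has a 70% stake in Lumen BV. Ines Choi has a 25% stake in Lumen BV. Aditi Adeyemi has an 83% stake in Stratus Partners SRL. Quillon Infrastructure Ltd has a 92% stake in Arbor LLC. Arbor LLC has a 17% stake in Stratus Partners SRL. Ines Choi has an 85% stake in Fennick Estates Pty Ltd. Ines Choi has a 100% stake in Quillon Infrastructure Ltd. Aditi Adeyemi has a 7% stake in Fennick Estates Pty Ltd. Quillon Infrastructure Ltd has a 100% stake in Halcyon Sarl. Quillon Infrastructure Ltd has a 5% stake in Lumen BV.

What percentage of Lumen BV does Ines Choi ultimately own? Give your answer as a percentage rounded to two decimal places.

30.00%

Ines reaches Lumen along 2 paths.
Direct stake: 25% = 25%.
Via Quillon: 100% × 5% = 5%.
Total: 25% + 5% = 30%.
Rounded: 30.00%.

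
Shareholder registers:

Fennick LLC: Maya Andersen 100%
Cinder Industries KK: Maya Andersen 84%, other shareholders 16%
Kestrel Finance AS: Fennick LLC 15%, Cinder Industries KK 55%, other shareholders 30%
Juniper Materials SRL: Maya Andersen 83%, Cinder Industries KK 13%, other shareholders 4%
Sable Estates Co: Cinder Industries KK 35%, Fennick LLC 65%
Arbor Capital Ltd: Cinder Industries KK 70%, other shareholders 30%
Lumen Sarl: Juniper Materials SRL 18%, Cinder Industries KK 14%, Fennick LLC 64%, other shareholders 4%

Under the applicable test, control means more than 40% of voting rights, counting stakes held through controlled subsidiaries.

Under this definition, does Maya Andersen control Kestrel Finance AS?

Yes

Maya holds 84% of Cinder, so Maya controls Cinder.
Maya holds 100% of Fennick, so Maya controls Fennick.
Fennick and Cinder together hold 15% + 55% = 70% of Kestrel, so Maya controls Kestrel.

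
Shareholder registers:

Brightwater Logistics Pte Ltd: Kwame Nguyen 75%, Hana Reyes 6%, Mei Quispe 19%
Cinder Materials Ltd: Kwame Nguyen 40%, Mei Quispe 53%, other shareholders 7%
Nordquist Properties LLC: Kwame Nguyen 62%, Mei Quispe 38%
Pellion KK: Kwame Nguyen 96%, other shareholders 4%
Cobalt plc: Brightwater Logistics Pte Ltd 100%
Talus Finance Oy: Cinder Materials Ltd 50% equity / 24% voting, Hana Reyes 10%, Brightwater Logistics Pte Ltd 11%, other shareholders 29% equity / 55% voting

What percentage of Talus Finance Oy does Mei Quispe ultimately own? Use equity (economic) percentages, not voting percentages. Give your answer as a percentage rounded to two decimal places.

Mei reaches Talus along 2 paths.
Via Cinder: 53% × 50% = 26.5%.
Via Brightwater: 19% × 11% = 2.09%.
Total: 26.5% + 2.09% = 28.59%.

28.59%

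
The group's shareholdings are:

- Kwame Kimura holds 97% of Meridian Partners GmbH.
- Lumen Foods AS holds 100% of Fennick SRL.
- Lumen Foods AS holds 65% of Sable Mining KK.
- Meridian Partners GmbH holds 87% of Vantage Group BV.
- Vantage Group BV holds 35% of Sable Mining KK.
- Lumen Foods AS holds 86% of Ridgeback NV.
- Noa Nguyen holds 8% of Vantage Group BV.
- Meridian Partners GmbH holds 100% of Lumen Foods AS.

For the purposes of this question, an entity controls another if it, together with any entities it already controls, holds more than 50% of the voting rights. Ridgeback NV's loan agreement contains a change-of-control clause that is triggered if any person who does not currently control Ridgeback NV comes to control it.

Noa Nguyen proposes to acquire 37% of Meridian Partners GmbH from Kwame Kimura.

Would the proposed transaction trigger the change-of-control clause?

No

The purchase adds only to Noa's holdings (Kwame's stake shrinks), so Noa is the only person who could newly come to control Ridgeback.
Noa's largest direct stake is 8% in Vantage, which does not meet the threshold, so Noa controls no company.
Neither Noa nor any entity Noa controls holds any voting interest in Ridgeback.
So before the transaction, Noa does not control Ridgeback.
After the purchase, Noa holds 37% of Meridian directly, and Kwame's stake falls to 60%.
Noa's side now holds 37% of Meridian, not > 50%, so Noa still does not control Meridian.
After the transaction, neither Noa nor any entity Noa controls holds a voting interest in Ridgeback, so Noa still does not control it.
No new person acquires control, so the clause is not triggered.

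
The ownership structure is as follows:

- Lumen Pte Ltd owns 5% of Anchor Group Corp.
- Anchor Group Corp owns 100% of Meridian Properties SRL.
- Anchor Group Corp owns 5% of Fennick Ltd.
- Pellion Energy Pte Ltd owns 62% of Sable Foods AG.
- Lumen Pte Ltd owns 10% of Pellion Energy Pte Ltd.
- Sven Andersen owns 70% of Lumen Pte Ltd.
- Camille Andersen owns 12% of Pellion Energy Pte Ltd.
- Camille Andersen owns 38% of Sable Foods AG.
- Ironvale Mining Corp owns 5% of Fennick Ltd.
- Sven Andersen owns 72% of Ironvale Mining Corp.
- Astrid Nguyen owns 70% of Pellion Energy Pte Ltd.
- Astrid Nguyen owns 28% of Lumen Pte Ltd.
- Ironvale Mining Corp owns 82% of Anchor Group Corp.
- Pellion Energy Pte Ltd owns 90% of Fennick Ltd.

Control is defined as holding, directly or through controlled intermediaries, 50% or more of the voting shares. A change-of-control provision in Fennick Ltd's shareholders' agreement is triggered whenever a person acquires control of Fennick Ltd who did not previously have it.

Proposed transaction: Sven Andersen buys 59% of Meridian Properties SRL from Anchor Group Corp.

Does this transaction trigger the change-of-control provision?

No

The purchase adds only to Sven's holdings (Anchor's stake shrinks), so Sven is the only person who could newly come to control Fennick.
Sven holds 70% of Lumen, so Sven controls Lumen.
Sven holds 72% of Ironvale, so Sven controls Ironvale.
Ironvale and Lumen together hold 82% + 5% = 87% of Anchor, so Sven controls Anchor.
Anchor holds 100% of Meridian, so Sven controls Meridian.
In Fennick, Sven's side holds only 5% + 5% = 10%, not ≥ 50%.
So before the transaction, Sven does not control Fennick.
After the purchase, Sven holds 59% of Meridian directly, and Anchor's stake falls to 41%.
Anchor and Sven together hold 41% + 59% = 100% of Meridian, so Sven controls Meridian.
After the transaction, Sven's side holds 5% + 5% = 10% of Fennick, not ≥ 50%, so Sven still does not control Fennick.
No new person acquires control, so the clause is not triggered.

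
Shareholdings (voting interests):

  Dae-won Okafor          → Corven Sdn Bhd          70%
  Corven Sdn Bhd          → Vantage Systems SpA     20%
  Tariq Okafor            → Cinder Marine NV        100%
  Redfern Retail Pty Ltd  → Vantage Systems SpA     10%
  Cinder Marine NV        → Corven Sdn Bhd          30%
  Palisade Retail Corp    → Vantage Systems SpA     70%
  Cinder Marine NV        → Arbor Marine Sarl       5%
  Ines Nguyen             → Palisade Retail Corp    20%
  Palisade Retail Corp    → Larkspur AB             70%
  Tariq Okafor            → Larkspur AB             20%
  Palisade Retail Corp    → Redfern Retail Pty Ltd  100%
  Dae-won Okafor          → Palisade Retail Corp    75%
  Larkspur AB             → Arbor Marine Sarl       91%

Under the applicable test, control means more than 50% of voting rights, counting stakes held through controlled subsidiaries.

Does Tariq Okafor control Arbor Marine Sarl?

No

Tariq holds 100% of Cinder, so Tariq controls Cinder.
In Arbor, Tariq's side holds only 5%, not > 50%.
So Tariq does not control Arbor.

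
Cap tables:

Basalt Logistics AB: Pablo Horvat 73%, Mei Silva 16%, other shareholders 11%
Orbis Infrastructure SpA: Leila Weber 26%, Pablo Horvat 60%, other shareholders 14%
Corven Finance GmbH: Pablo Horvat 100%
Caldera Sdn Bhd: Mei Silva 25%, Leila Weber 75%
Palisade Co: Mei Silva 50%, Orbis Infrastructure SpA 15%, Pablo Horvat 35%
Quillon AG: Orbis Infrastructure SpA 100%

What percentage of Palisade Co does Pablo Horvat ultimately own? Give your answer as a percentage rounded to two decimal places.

44.00%

Pablo reaches Palisade along 2 paths.
Via Orbis: 60% × 15% = 9%.
Direct stake: 35% = 35%.
Total: 9% + 35% = 44%.
Rounded: 44.00%.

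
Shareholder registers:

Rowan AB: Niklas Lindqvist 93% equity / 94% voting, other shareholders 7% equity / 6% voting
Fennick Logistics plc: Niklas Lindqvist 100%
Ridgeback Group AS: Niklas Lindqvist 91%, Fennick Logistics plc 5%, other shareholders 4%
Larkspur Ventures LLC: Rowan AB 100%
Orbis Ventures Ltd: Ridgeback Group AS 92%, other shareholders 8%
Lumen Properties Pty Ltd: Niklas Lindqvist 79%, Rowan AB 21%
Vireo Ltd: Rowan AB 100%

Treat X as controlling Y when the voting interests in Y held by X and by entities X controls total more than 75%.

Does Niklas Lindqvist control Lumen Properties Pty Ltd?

Yes

Niklas holds 94% of Rowan, so Niklas controls Rowan.
Niklas and Rowan together hold 79% + 21% = 100% of Lumen, so Niklas controls Lumen.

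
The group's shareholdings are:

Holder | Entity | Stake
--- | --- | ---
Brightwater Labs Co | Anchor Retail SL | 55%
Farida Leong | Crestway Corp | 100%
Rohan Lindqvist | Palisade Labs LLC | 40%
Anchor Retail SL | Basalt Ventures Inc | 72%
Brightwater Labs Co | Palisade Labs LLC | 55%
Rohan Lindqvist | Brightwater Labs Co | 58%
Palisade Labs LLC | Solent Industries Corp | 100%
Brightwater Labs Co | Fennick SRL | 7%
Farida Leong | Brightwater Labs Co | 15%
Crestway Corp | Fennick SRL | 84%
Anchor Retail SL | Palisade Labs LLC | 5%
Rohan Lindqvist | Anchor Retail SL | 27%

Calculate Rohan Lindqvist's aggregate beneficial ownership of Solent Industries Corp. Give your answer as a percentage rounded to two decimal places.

74.85%

Rohan reaches Solent along 4 paths.
Via Brightwater → Palisade: 58% × 55% × 100% = 31.9%.
Via Palisade: 40% × 100% = 40%.
Via Anchor → Palisade: 27% × 5% × 100% = 1.35%.
Via Brightwater → Anchor → Palisade: 58% × 55% × 5% × 100% = 1.595%.
Total: 31.9% + 40% + 1.35% + 1.595% = 74.845%.
Rounded: 74.85%.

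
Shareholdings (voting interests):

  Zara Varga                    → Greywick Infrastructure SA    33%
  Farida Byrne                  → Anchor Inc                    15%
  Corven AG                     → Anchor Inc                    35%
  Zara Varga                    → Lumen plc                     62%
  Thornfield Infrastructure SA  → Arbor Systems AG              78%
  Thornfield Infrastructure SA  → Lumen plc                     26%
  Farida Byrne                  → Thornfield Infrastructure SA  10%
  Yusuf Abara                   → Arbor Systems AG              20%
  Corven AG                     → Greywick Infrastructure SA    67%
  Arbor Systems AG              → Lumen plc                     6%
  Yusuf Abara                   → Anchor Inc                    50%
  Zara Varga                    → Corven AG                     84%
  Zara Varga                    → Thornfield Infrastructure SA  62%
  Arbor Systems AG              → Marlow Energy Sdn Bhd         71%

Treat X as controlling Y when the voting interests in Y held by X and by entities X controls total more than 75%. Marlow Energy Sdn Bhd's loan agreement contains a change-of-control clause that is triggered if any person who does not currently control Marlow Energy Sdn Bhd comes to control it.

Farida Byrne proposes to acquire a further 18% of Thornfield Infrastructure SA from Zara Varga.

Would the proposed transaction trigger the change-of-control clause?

No

The purchase adds only to Farida's holdings (Zara's stake shrinks), so Farida is the only person who could newly come to control Marlow.
Farida's largest direct stake is 15% in Anchor, which does not meet the threshold, so Farida controls no company.
Neither Farida nor any entity Farida controls holds any voting interest in Marlow.
So before the transaction, Farida does not control Marlow.
After the purchase, Farida's direct stake in Thornfield rises to 10% + 18% = 28%, and Zara's stake falls to 44%.
Farida's side now holds 28% of Thornfield, not > 75%, so Farida still does not control Thornfield.
After the transaction, neither Farida nor any entity Farida controls holds a voting interest in Marlow, so Farida still does not control it.
No new person acquires control, so the clause is not triggered.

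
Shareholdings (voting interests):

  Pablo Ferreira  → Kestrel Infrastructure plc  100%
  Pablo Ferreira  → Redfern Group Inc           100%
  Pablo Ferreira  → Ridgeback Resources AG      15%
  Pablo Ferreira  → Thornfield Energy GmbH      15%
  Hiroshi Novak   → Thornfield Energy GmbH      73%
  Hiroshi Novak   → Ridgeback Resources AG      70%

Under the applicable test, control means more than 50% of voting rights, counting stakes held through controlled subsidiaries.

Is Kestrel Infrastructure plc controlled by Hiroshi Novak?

Hiroshi holds 73% of Thornfield, so Hiroshi controls Thornfield.
Hiroshi holds 70% of Ridgeback, so Hiroshi controls Ridgeback.
Neither Hiroshi nor any entity Hiroshi controls holds any voting interest in Kestrel.
So Hiroshi does not control Kestrel.

No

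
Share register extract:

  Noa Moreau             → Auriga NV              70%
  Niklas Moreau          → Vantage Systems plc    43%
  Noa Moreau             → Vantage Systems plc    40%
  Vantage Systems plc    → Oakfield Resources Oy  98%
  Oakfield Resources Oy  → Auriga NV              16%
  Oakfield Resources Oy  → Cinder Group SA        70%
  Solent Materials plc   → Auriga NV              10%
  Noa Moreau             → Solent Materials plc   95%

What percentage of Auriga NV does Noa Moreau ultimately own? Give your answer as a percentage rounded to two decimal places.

85.77%

Noa reaches Auriga along 3 paths.
Via Solent: 95% × 10% = 9.5%.
Direct stake: 70% = 70%.
Via Vantage → Oakfield: 40% × 98% × 16% = 6.272%.
Total: 9.5% + 70% + 6.272% = 85.772%.
Rounded: 85.77%.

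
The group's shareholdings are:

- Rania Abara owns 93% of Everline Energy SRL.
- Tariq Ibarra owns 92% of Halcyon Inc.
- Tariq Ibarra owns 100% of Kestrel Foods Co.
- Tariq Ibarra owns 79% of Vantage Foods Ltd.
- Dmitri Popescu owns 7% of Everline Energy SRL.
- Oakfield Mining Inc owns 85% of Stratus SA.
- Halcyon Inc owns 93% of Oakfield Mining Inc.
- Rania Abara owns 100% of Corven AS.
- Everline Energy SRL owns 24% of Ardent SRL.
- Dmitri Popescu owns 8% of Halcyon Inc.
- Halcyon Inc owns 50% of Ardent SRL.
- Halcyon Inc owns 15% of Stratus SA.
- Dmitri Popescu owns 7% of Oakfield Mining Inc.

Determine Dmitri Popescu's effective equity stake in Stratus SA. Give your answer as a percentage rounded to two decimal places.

Dmitri reaches Stratus along 3 paths.
Via Oakfield: 7% × 85% = 5.95%.
Via Halcyon → Oakfield: 8% × 93% × 85% = 6.324%.
Via Halcyon: 8% × 15% = 1.2%.
Total: 5.95% + 6.324% + 1.2% = 13.474%.
Rounded: 13.47%.

13.47%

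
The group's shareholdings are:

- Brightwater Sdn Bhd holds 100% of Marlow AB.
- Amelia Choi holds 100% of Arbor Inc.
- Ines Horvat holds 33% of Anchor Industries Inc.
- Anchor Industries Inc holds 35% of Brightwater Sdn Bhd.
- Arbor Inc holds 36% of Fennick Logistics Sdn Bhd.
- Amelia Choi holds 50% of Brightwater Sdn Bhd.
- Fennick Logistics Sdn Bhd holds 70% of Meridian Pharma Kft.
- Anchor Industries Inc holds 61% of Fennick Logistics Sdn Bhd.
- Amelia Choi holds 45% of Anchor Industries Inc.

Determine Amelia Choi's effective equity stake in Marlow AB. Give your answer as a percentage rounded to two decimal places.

65.75%

Amelia reaches Marlow along 2 paths.
Via Brightwater: 50% × 100% = 50%.
Via Anchor → Brightwater: 45% × 35% × 100% = 15.75%.
Total: 50% + 15.75% = 65.75%.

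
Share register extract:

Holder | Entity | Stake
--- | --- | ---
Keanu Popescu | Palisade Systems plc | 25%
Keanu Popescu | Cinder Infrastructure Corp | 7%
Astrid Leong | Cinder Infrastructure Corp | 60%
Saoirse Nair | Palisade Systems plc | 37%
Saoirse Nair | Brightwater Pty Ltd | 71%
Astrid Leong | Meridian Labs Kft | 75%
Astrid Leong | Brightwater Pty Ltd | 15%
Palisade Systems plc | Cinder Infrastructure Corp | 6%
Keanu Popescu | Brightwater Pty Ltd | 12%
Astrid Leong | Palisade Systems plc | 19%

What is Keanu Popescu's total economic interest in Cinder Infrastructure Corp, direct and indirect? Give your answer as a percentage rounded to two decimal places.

Keanu reaches Cinder along 2 paths.
Direct stake: 7% = 7%.
Via Palisade: 25% × 6% = 1.5%.
Total: 7% + 1.5% = 8.5%.
Rounded: 8.50%.

8.50%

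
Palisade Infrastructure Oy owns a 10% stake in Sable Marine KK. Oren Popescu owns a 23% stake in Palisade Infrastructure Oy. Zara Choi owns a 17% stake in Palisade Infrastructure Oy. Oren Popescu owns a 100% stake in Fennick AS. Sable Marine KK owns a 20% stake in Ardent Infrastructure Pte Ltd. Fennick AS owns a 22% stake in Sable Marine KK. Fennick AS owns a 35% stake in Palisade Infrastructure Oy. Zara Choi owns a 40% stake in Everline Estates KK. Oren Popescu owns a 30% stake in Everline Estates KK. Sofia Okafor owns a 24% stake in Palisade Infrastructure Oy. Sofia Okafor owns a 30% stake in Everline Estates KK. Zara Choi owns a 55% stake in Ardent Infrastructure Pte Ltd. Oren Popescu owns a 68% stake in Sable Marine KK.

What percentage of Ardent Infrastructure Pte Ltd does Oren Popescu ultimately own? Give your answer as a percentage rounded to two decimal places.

Oren reaches Ardent along 4 paths.
Via Fennick → Sable: 100% × 22% × 20% = 4.4%.
Via Fennick → Palisade → Sable: 100% × 35% × 10% × 20% = 0.7%.
Via Palisade → Sable: 23% × 10% × 20% = 0.46%.
Via Sable: 68% × 20% = 13.6%.
Total: 4.4% + 0.7% + 0.46% + 13.6% = 19.16%.

19.16%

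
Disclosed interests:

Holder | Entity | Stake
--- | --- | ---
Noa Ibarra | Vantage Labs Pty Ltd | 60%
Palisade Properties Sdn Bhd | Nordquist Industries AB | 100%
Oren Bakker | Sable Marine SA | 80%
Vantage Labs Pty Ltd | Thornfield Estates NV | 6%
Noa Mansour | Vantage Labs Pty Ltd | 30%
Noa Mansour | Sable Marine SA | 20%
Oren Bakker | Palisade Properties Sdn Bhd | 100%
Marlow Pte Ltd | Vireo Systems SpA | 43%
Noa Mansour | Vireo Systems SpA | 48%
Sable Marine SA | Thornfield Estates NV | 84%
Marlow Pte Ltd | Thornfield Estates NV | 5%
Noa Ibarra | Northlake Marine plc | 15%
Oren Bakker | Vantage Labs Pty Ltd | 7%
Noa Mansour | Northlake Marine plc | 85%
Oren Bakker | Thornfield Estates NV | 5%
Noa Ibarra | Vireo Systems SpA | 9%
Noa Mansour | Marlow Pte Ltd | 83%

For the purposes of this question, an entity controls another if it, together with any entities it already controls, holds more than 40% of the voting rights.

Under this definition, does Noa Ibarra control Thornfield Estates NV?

Noa Ibarra holds 60% of Vantage, so Noa Ibarra controls Vantage.
In Thornfield, Noa Ibarra's side holds only 6%, not > 40%.
So Noa Ibarra does not control Thornfield.

No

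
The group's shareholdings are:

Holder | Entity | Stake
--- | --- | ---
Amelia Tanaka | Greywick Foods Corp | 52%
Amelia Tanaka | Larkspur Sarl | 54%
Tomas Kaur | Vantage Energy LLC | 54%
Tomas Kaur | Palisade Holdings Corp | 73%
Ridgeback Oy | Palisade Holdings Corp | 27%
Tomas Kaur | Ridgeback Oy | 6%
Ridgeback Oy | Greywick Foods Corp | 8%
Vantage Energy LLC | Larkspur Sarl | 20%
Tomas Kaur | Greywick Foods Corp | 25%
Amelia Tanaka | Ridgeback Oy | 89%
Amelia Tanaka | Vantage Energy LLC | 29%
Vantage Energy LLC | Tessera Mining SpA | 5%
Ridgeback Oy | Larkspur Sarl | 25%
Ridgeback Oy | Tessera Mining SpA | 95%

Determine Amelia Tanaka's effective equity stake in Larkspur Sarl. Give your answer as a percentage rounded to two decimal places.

Amelia reaches Larkspur along 3 paths.
Direct stake: 54% = 54%.
Via Vantage: 29% × 20% = 5.8%.
Via Ridgeback: 89% × 25% = 22.25%.
Total: 54% + 5.8% + 22.25% = 82.05%.

82.05%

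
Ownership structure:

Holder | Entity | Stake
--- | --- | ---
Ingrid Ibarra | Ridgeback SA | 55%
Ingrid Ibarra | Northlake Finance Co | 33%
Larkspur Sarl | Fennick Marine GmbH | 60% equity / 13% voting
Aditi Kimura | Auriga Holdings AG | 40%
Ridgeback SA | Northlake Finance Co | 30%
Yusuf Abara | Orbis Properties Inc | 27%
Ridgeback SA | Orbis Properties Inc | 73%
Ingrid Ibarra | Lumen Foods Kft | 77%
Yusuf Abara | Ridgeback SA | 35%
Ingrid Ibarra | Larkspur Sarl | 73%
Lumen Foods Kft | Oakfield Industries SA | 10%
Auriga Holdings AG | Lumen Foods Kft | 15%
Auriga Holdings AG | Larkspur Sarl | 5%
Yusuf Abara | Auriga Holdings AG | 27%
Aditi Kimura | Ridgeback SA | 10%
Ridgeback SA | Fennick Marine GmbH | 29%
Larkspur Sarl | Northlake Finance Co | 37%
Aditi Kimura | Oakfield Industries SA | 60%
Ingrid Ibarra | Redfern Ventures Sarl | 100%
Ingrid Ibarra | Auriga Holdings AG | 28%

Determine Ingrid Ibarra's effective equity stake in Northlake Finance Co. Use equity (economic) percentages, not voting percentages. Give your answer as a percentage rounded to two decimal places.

Ingrid reaches Northlake along 4 paths.
Via Ridgeback: 55% × 30% = 16.5%.
Direct stake: 33% = 33%.
Via Auriga → Larkspur: 28% × 5% × 37% = 0.518%.
Via Larkspur: 73% × 37% = 27.01%.
Total: 16.5% + 33% + 0.518% + 27.01% = 77.028%.
Rounded: 77.03%.

77.03%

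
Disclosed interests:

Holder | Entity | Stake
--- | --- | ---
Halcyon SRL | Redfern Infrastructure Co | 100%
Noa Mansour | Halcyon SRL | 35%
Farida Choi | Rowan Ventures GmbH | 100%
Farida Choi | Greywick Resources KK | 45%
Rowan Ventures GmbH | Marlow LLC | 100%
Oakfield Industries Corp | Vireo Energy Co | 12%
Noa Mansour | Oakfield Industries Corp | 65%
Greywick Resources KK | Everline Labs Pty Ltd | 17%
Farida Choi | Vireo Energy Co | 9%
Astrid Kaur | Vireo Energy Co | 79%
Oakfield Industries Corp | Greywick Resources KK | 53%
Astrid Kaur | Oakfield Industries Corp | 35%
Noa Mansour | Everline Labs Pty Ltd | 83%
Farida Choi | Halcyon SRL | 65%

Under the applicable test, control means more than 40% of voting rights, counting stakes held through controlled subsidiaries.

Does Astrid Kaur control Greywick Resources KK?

Astrid holds 79% of Vireo, so Astrid controls Vireo.
Neither Astrid nor any entity Astrid controls holds any voting interest in Greywick.
So Astrid does not control Greywick.

No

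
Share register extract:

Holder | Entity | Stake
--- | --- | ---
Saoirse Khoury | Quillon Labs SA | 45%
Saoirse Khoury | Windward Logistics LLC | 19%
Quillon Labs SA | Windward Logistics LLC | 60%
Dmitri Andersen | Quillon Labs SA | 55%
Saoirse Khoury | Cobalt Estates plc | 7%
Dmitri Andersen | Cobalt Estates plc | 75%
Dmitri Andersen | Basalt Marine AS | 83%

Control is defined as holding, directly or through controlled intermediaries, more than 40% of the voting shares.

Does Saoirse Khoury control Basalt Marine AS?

Saoirse holds 45% of Quillon, so Saoirse controls Quillon.
Quillon and Saoirse together hold 60% + 19% = 79% of Windward, so Saoirse controls Windward.
Neither Saoirse nor any entity Saoirse controls holds any voting interest in Basalt.
So Saoirse does not control Basalt.

No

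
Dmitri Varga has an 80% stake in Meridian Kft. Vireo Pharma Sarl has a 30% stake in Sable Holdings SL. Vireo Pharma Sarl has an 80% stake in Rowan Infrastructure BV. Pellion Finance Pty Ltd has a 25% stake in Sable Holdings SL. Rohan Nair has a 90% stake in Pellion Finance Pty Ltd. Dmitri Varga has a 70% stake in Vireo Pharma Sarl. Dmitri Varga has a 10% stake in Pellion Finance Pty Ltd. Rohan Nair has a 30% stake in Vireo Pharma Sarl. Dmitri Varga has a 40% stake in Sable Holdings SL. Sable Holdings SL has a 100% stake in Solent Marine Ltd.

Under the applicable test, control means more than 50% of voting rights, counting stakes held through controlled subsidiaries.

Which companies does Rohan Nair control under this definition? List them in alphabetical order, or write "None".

Pellion Finance Pty Ltd

Rohan holds 90% of Pellion, so Rohan controls Pellion.
No other company's threshold is met.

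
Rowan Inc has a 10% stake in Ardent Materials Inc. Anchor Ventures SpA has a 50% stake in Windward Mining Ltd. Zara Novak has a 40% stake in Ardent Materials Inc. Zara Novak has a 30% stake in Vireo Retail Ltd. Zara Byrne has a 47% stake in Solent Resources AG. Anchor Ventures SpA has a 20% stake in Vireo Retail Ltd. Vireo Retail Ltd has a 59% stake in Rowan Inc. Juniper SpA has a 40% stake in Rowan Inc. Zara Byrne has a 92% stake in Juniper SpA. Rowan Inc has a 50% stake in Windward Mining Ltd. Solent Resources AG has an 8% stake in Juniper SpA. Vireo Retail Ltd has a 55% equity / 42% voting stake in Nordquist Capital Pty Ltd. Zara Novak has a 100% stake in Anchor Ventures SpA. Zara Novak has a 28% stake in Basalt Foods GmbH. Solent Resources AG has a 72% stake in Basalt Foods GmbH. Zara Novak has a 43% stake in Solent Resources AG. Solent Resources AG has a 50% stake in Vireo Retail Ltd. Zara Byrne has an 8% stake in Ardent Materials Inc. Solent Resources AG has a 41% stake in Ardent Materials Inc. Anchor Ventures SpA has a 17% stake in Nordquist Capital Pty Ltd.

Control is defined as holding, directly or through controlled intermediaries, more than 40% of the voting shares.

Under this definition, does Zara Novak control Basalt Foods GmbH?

Yes

Zara Novak holds 43% of Solent, so Zara Novak controls Solent.
Zara Novak and Solent together hold 28% + 72% = 100% of Basalt, so Zara Novak controls Basalt.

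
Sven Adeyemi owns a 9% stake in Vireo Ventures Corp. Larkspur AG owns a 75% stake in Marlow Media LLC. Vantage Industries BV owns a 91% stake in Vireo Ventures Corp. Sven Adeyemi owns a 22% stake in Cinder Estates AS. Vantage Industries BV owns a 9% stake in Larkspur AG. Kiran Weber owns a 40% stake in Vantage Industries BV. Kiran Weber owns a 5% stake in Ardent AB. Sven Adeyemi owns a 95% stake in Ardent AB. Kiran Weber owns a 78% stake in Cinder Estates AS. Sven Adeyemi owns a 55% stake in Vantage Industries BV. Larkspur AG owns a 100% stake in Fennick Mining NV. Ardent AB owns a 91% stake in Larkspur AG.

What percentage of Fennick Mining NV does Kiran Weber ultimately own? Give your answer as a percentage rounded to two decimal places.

8.15%

Kiran reaches Fennick along 2 paths.
Via Vantage → Larkspur: 40% × 9% × 100% = 3.6%.
Via Ardent → Larkspur: 5% × 91% × 100% = 4.55%.
Total: 3.6% + 4.55% = 8.15%.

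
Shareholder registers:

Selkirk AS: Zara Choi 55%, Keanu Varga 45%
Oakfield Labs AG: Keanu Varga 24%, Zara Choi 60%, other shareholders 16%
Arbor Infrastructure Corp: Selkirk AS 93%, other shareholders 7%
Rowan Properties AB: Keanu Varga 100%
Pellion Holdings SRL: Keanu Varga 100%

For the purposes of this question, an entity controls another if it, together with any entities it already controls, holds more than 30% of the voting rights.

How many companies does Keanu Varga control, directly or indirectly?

4

Keanu holds 45% of Selkirk, so Keanu controls Selkirk.
Selkirk holds 93% of Arbor, so Keanu controls Arbor.
Keanu holds 100% of Rowan, so Keanu controls Rowan.
Keanu holds 100% of Pellion, so Keanu controls Pellion.
No other company's threshold is met.
Keanu controls 4 companies.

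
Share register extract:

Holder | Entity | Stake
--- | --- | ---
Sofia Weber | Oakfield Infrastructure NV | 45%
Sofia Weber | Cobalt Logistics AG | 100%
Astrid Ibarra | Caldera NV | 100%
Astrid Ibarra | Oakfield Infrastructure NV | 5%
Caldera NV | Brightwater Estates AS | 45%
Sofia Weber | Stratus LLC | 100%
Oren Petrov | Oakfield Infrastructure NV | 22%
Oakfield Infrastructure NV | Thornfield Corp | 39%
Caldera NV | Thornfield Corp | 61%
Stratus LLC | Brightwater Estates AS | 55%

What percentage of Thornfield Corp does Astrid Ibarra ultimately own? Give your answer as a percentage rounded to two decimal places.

Astrid reaches Thornfield along 2 paths.
Via Oakfield: 5% × 39% = 1.95%.
Via Caldera: 100% × 61% = 61%.
Total: 1.95% + 61% = 62.95%.

62.95%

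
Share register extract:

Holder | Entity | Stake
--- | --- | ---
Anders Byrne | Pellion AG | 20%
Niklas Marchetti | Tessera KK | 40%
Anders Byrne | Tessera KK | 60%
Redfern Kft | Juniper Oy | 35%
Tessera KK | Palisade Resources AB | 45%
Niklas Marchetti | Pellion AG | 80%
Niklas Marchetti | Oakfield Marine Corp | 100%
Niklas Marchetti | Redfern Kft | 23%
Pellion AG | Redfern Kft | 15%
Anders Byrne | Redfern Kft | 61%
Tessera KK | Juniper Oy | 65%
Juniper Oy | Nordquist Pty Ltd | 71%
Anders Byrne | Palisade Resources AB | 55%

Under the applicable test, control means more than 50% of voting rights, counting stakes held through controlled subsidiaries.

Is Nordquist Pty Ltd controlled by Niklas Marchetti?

Niklas holds 80% of Pellion, so Niklas controls Pellion.
Niklas holds 100% of Oakfield, so Niklas controls Oakfield.
Neither Niklas nor any entity Niklas controls holds any voting interest in Nordquist.
So Niklas does not control Nordquist.

No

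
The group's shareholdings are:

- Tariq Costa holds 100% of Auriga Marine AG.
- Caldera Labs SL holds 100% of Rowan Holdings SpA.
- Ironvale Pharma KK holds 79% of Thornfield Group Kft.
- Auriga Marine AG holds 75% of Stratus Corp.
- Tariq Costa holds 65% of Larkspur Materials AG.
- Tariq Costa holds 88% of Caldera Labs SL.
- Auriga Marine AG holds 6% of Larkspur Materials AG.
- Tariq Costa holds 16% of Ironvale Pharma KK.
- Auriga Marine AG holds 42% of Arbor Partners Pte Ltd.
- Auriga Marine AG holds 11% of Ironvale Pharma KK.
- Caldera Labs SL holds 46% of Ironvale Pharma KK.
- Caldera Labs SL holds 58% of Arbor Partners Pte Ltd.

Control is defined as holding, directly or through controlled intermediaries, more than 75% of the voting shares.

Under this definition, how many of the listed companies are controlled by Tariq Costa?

4

Tariq holds 88% of Caldera, so Tariq controls Caldera.
Tariq holds 100% of Auriga, so Tariq controls Auriga.
Caldera holds 100% of Rowan, so Tariq controls Rowan.
Auriga and Caldera together hold 42% + 58% = 100% of Arbor, so Tariq controls Arbor.
No other company's threshold is met.
Tariq controls 4 companies.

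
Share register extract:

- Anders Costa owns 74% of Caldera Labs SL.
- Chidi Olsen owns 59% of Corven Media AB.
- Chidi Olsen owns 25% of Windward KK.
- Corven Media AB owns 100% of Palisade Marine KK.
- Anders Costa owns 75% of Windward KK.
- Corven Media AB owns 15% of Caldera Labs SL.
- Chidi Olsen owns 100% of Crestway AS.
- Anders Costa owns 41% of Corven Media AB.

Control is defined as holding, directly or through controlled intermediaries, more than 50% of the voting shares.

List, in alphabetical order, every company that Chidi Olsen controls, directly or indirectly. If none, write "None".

Chidi holds 59% of Corven, so Chidi controls Corven.
Chidi holds 100% of Crestway, so Chidi controls Crestway.
Corven holds 100% of Palisade, so Chidi controls Palisade.
No other company's threshold is met.

Corven Media AB, Crestway AS, Palisade Marine KK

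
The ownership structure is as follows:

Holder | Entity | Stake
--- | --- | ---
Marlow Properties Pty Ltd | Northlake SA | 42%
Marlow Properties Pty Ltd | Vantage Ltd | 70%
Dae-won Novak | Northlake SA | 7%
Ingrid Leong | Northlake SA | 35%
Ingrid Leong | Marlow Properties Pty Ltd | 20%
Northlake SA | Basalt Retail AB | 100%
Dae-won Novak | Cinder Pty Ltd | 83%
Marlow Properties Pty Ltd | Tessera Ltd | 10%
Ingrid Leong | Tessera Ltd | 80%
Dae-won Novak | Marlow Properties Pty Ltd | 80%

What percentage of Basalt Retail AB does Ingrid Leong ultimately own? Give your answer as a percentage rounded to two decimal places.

43.40%

Ingrid reaches Basalt along 2 paths.
Via Marlow → Northlake: 20% × 42% × 100% = 8.4%.
Via Northlake: 35% × 100% = 35%.
Total: 8.4% + 35% = 43.4%.
Rounded: 43.40%.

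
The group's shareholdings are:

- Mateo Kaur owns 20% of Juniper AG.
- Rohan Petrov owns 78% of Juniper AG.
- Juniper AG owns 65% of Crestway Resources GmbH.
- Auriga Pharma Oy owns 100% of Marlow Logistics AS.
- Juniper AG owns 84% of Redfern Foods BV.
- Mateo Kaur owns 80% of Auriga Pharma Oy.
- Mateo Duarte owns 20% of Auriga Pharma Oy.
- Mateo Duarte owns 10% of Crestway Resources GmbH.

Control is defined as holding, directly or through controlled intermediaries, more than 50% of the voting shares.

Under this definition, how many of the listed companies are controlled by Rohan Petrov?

3

Rohan holds 78% of Juniper, so Rohan controls Juniper.
Juniper holds 84% of Redfern, so Rohan controls Redfern.
Juniper holds 65% of Crestway, so Rohan controls Crestway.
No other company's threshold is met.
Rohan controls 3 companies.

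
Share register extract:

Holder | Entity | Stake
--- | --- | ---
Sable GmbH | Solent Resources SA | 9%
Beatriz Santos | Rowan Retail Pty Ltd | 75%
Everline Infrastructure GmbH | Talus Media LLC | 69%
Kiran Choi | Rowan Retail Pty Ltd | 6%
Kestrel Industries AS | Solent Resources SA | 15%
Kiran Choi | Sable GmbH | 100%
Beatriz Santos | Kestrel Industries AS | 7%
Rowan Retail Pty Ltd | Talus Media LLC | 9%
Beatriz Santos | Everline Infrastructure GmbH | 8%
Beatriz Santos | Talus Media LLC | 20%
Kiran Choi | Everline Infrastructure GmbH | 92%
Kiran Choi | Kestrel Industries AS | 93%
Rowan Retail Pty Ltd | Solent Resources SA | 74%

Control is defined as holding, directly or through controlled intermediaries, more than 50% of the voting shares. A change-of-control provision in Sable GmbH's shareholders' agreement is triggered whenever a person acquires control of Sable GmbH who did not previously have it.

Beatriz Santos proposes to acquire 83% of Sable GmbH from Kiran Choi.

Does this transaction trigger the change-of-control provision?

The purchase adds only to Beatriz's holdings (Kiran's stake shrinks), so Beatriz is the only person who could newly come to control Sable.
Beatriz holds 75% of Rowan, so Beatriz controls Rowan.
Rowan holds 74% of Solent, so Beatriz controls Solent.
Neither Beatriz nor any entity Beatriz controls holds any voting interest in Sable.
So before the transaction, Beatriz does not control Sable.
After the purchase, Beatriz holds 83% of Sable directly, and Kiran's stake falls to 17%.
Beatriz holds 83% of Sable, so Beatriz controls Sable.
Beatriz did not control Sable before and does after, so the clause is triggered.

Yes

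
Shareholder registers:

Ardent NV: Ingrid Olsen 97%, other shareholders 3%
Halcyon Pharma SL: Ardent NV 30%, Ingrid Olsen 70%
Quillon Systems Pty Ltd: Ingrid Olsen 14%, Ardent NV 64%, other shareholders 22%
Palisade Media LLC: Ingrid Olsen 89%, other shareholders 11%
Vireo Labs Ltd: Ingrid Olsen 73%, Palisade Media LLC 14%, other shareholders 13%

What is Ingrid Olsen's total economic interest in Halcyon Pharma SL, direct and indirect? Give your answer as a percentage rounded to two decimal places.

99.10%

Ingrid reaches Halcyon along 2 paths.
Via Ardent: 97% × 30% = 29.1%.
Direct stake: 70% = 70%.
Total: 29.1% + 70% = 99.1%.
Rounded: 99.10%.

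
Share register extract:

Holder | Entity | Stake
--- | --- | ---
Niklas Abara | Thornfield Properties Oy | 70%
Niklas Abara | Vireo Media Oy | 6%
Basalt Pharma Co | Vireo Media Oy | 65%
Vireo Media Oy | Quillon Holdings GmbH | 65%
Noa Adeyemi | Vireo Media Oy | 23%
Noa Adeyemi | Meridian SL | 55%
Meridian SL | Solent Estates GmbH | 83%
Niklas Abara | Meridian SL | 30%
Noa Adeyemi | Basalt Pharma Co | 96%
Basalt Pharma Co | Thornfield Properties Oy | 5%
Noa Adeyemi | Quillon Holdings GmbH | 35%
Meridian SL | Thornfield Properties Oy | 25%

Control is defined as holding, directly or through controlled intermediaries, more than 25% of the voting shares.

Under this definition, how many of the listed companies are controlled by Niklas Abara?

3

Niklas holds 30% of Meridian, so Niklas controls Meridian.
Niklas and Meridian together hold 70% + 25% = 95% of Thornfield, so Niklas controls Thornfield.
Meridian holds 83% of Solent, so Niklas controls Solent.
No other company's threshold is met.
Niklas controls 3 companies.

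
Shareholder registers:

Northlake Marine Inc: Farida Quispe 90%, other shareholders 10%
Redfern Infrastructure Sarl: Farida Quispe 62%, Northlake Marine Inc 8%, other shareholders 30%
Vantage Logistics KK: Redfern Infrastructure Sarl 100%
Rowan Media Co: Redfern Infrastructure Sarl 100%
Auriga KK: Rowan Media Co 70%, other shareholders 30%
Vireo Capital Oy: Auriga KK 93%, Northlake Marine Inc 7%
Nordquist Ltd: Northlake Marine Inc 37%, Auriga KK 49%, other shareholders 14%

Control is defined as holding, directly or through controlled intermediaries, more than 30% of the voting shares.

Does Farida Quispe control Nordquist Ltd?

Yes

Farida holds 90% of Northlake, so Farida controls Northlake.
Farida and Northlake together hold 62% + 8% = 70% of Redfern, so Farida controls Redfern.
Redfern holds 100% of Rowan, so Farida controls Rowan.
Rowan holds 70% of Auriga, so Farida controls Auriga.
Northlake and Auriga together hold 37% + 49% = 86% of Nordquist, so Farida controls Nordquist.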